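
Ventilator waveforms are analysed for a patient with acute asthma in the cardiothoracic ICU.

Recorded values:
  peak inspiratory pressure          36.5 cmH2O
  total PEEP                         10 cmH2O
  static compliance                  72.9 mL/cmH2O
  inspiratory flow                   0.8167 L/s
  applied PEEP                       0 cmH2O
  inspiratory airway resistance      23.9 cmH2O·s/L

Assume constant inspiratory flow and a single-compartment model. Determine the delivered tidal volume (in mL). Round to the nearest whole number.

Total PEEP = 10 cmH2O (set 0 + intrinsic 10); this is the baseline alveolar pressure.
Equation of motion (constant flow): PIP = Vt/C + R·V̇ + PEEP.
Vt/C = PIP − R·V̇ − PEEP = 36.5 − 19.519 − 10 = 6.981 cmH2O.
Vt = C × 6.981 = 72.9 × 6.981 = 508.91 mL.

509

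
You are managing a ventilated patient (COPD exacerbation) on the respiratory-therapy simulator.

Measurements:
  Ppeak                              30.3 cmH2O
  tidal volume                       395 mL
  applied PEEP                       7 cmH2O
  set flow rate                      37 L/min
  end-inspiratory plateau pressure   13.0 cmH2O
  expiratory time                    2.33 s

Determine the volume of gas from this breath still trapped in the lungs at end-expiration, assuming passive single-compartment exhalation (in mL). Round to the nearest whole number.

Flow: 37 L/min ÷ 60 = 0.6167 L/s.
R = (PIP − Pplat)/V̇ = (30.3 − 13.0) / 0.6167 = 17.3/0.6167 = 28.053 cmH2O·s/L.
C = Vt/(Pplat − PEEP) = 395.0 / (13.0 − 7) = 395.0/6.0 = 65.833 mL/cmH2O.
τ = R × C = 28.053 × 0.06583 L/cmH2O = 1.847 s.
Fraction remaining = e^(−Te/τ) = e^(−2.33/1.847) = 0.2832.
Trapped volume = 395.0 × 0.2832 = 111.86 mL.

112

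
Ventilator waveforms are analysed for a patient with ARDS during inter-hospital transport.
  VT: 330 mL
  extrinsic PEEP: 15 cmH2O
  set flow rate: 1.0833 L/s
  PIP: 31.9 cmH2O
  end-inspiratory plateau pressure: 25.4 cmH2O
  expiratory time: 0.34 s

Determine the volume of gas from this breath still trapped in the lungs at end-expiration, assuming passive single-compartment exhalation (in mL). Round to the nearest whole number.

R = (PIP − Pplat)/V̇ = (31.9 − 25.4) / 1.0833 = 6.5/1.0833 = 6.0 cmH2O·s/L.
C = Vt/(Pplat − PEEP) = 330.0 / (25.4 − 15) = 330.0/10.4 = 31.731 mL/cmH2O.
τ = R × C = 6.0 × 0.03173 L/cmH2O = 0.1904 s.
Fraction remaining = e^(−Te/τ) = e^(−0.34/0.1904) = 0.1677.
Trapped volume = 330.0 × 0.1677 = 55.341 mL.

55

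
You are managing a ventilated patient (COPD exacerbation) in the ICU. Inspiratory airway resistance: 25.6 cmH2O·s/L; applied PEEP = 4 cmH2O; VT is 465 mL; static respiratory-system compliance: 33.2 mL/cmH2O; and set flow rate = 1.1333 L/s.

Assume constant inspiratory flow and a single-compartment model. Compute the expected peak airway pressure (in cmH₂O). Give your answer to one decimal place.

47.0

Equation of motion (constant flow): PIP = Vt/C + R·V̇ + PEEP.
PIP = 465/33.2 + 25.6×1.1333 + 4 = 14.006 + 29.012 + 4 = 47.018 cmH2O.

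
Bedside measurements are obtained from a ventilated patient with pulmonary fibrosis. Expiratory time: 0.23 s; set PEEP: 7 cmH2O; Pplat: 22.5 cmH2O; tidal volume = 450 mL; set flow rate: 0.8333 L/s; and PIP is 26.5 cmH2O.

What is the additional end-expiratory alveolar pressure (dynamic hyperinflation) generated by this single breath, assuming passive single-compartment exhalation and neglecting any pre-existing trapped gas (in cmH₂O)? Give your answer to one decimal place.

R = (PIP − Pplat)/V̇ = (26.5 − 22.5) / 0.8333 = 4.0/0.8333 = 4.8 cmH2O·s/L.
C = Vt/(Pplat − PEEP) = 450.0 / (22.5 − 7) = 450.0/15.5 = 29.032 mL/cmH2O.
τ = R × C = 4.8 × 0.02903 L/cmH2O = 0.1393 s.
Fraction remaining = e^(−Te/τ) = e^(−0.23/0.1393) = 0.1918; trapped volume = 450.0 × 0.1918 = 86.31 mL.
Additional alveolar pressure from trapping ≈ V_trapped / C = 86.31 / 29.032 = 2.973 cmH2O.

3.0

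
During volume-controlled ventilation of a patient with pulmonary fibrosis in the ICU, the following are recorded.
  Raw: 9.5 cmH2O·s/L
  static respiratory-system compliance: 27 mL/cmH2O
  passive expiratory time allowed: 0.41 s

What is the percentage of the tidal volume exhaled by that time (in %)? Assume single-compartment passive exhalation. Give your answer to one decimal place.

79.8

τ = R × C = 9.5 × 27 mL/cmH2O = 9.5 × 0.027 L/cmH2O = 0.2565 s.
Passive exhalation: V(t)/V₀ = e^(−t/τ) = e^(−0.41/0.2565) = 0.2022.
Fraction exhaled = 1 − 0.2022 = 0.7978 → 79.78%.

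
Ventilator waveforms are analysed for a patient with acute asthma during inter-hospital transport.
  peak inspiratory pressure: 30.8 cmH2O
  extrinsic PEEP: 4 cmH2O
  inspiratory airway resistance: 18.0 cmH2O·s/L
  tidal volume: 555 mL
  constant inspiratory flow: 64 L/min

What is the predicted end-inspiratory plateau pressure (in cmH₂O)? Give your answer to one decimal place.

11.6

Flow: 64 L/min ÷ 60 = 1.0667 L/s.
Pplat = PIP − Raw × flow = 30.8 − 18.0 × 1.0667 = 30.8 − 19.201 = 11.599 cmH2O.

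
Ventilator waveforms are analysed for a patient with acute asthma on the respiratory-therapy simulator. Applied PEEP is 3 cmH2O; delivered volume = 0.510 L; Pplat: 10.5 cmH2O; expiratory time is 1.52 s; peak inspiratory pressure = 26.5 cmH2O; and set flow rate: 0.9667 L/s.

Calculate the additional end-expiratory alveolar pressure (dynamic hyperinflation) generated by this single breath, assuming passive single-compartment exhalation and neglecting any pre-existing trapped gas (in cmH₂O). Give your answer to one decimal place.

1.9

R = (PIP − Pplat)/V̇ = (26.5 − 10.5) / 0.9667 = 16.0/0.9667 = 16.551 cmH2O·s/L.
C = Vt/(Pplat − PEEP) = 510.0 / (10.5 − 3) = 510.0/7.5 = 68.0 mL/cmH2O.
τ = R × C = 16.551 × 0.068 L/cmH2O = 1.125 s.
Fraction remaining = e^(−Te/τ) = e^(−1.52/1.125) = 0.259; trapped volume = 510.0 × 0.259 = 132.09 mL.
Additional alveolar pressure from trapping ≈ V_trapped / C = 132.09 / 68.0 = 1.943 cmH2O.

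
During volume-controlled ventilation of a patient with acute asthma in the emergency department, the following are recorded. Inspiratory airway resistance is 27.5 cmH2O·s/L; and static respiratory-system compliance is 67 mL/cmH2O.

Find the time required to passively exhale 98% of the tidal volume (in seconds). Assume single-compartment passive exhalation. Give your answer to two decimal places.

τ = R × C = 27.5 × 67 mL/cmH2O = 27.5 × 0.067 L/cmH2O = 1.843 s.
Exhaled fraction f = 1 − e^(−t/τ) → t = −τ·ln(1 − f) = −1.843·ln(0.02) = 7.21 s.

7.21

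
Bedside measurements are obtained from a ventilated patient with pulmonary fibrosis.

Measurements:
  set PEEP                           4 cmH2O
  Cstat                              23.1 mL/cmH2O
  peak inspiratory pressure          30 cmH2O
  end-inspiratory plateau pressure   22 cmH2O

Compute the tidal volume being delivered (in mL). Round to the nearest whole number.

416

Vt = Cstat × (Pplat − PEEP) = 23.1 × (22 − 4) = 23.1 × 18.0 = 415.8 mL.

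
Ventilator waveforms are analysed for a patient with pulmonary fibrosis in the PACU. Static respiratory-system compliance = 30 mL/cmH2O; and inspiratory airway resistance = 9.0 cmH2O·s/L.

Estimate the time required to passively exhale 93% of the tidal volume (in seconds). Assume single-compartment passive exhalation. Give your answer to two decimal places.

0.72

τ = R × C = 9.0 × 30 mL/cmH2O = 9.0 × 0.030 L/cmH2O = 0.27 s.
Exhaled fraction f = 1 − e^(−t/τ) → t = −τ·ln(1 − f) = −0.27·ln(0.07) = 0.718 s.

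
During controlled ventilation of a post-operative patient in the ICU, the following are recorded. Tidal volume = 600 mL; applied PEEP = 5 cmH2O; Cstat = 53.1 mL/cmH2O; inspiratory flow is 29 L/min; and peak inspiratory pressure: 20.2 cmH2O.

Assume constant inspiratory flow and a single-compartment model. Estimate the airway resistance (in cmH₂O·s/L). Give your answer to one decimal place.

8.1

Flow: 29 L/min ÷ 60 = 0.4833 L/s.
Equation of motion (constant flow): PIP = Vt/C + R·V̇ + PEEP.
R·V̇ = PIP − Vt/C − PEEP = 20.2 − 600/53.1 − 5 = 20.2 − 11.299 − 5 = 3.901 cmH2O.
R = 3.901 / 0.4833 = 8.072 cmH2O·s/L.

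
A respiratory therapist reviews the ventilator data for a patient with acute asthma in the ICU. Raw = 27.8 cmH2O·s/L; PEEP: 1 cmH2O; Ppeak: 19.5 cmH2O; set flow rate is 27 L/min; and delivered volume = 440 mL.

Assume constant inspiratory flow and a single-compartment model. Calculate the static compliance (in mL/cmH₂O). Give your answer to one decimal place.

73.5

Flow: 27 L/min ÷ 60 = 0.45 L/s.
Equation of motion (constant flow): PIP = Vt/C + R·V̇ + PEEP.
Vt/C = PIP − R·V̇ − PEEP = 19.5 − 27.8×0.45 − 1 = 19.5 − 12.51 − 1 = 5.99 cmH2O.
C = Vt / 5.99 = 440 / 5.99 = 73.456 mL/cmH2O.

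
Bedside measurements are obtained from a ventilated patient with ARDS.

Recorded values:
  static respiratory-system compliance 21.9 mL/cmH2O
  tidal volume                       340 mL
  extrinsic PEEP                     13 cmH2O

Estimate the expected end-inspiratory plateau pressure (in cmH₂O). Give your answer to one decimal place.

Pplat = PEEP + Vt / Cstat = 13 + 340 / 21.9 = 13 + 15.525 = 28.525 cmH2O.

28.5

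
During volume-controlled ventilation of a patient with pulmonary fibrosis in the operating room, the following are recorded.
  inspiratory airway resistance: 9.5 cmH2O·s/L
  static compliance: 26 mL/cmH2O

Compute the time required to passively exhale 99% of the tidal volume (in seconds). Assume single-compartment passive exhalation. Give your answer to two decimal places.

1.14

τ = R × C = 9.5 × 26 mL/cmH2O = 9.5 × 0.026 L/cmH2O = 0.247 s.
Exhaled fraction f = 1 − e^(−t/τ) → t = −τ·ln(1 − f) = −0.247·ln(0.01) = 1.137 s.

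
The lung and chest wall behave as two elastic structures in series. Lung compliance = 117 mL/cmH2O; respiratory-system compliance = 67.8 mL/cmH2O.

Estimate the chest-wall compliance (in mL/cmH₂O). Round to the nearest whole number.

161

1/Ccw = 1/Crs − 1/CL.
1/Ccw = 1/67.8 − 1/117 = 0.006202.
Ccw = 161.24 mL/cmH2O.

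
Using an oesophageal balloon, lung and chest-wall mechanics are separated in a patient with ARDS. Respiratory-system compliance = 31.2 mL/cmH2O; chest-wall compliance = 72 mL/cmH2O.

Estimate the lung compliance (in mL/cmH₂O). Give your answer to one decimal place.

1/CL = 1/Crs − 1/Ccw.
1/CL = 1/31.2 − 1/72 = 0.01816.
CL = 55.066 mL/cmH2O.

55.1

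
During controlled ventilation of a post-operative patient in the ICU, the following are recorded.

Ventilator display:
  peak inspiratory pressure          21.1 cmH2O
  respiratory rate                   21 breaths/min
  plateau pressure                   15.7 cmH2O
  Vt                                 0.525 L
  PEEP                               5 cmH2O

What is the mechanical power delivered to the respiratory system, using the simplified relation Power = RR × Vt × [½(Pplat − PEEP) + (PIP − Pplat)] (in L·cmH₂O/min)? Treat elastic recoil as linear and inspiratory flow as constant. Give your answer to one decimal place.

118.5

Per-breath work = Vt × [½(Pplat−PEEP) + (PIP−Pplat)] = 0.525 × [0.5×10.7 + 5.4] = 0.525 × 10.75 = 5.644 L·cmH2O.
Power = 21 × 5.644 = 118.52 L·cmH2O/min.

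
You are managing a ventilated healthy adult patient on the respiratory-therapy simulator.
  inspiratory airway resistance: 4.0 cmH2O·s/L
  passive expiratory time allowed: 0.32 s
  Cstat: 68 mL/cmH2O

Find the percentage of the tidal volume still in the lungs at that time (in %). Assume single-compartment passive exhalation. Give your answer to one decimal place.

τ = R × C = 4.0 × 68 mL/cmH2O = 4.0 × 0.068 L/cmH2O = 0.272 s.
Passive exhalation: V(t)/V₀ = e^(−t/τ) = e^(−0.32/0.272) = 0.3084.
Fraction remaining = 0.3084 → 30.84%.

30.8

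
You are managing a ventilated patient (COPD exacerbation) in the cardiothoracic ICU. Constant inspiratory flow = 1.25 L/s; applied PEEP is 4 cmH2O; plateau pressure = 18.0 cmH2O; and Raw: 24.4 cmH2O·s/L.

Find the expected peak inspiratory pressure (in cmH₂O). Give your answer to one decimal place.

PIP = Pplat + Raw × flow = 18.0 + 24.4 × 1.25 = 18.0 + 30.5 = 48.5 cmH2O.

48.5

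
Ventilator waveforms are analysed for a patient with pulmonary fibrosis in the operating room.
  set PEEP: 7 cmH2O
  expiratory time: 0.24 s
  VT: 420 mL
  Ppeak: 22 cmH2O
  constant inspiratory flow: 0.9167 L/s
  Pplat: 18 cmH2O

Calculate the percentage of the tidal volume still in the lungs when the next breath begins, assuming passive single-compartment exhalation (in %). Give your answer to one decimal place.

23.7

R = (PIP − Pplat)/V̇ = (22 − 18) / 0.9167 = 4.0/0.9167 = 4.363 cmH2O·s/L.
C = Vt/(Pplat − PEEP) = 420.0 / (18 − 7) = 420.0/11.0 = 38.182 mL/cmH2O.
τ = R × C = 4.363 × 0.03818 L/cmH2O = 0.1666 s.
Fraction remaining at end-expiration = e^(−Te/τ) = e^(−0.24/0.1666) = 0.2368 → 23.68%.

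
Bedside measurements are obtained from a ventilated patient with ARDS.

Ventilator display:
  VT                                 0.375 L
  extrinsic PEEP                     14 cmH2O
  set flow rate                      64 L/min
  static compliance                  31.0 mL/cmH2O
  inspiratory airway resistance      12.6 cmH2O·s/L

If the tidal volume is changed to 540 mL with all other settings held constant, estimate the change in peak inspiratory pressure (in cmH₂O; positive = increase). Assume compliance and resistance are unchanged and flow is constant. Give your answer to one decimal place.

5.3

PIP = Vt/C + R·V̇ + PEEP (constant-flow equation of motion).
Only the elastic term changes: ΔPIP = ΔVt / C = (540 − 375) / 31.0 = 5.323 cmH2O.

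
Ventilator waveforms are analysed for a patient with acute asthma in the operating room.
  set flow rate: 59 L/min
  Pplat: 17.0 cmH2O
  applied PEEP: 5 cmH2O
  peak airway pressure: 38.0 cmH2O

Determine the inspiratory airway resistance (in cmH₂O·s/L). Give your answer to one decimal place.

Flow: 59 L/min ÷ 60 = 0.9833 L/s.
Raw = (PIP − Pplat) / flow = (38.0 − 17.0) / 0.9833 = 21.0 / 0.9833 = 21.357 cmH2O·s/L.

21.4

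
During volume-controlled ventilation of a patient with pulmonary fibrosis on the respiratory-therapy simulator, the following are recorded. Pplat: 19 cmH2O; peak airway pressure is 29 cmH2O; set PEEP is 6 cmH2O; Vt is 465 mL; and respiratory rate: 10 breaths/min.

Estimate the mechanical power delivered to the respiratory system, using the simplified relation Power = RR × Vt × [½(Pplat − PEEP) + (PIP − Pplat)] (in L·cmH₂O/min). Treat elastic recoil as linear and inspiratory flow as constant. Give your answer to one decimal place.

Per-breath work = Vt × [½(Pplat−PEEP) + (PIP−Pplat)] = 0.465 × [0.5×13.0 + 10.0] = 0.465 × 16.5 = 7.673 L·cmH2O.
Power = 10 × 7.673 = 76.73 L·cmH2O/min.

76.7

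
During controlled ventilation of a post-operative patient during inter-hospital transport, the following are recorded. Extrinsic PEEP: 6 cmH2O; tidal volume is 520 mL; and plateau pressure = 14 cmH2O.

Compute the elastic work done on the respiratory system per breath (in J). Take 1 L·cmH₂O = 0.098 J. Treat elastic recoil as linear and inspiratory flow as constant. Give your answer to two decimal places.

Elastic work ≈ ½ × (Pplat − PEEP) × Vt = 0.5 × (14 − 6) × 0.520 L = 0.5 × 8.0 × 0.520 = 2.08 L·cmH2O.
× 0.098 J/(L·cmH2O) → 0.2038 J.

0.20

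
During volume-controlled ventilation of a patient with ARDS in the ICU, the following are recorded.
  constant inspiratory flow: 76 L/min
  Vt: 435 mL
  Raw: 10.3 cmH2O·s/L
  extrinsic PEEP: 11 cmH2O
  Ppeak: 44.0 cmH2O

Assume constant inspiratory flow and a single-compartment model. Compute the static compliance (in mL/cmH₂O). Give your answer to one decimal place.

21.8

Flow: 76 L/min ÷ 60 = 1.2667 L/s.
Equation of motion (constant flow): PIP = Vt/C + R·V̇ + PEEP.
Vt/C = PIP − R·V̇ − PEEP = 44.0 − 10.3×1.2667 − 11 = 44.0 − 13.047 − 11 = 19.953 cmH2O.
C = Vt / 19.953 = 435 / 19.953 = 21.801 mL/cmH2O.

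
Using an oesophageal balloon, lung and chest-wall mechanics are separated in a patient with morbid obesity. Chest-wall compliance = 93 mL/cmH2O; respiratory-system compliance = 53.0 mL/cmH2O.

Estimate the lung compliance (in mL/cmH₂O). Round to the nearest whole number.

1/CL = 1/Crs − 1/Ccw.
1/CL = 1/53.0 − 1/93 = 0.008115.
CL = 123.23 mL/cmH2O.

123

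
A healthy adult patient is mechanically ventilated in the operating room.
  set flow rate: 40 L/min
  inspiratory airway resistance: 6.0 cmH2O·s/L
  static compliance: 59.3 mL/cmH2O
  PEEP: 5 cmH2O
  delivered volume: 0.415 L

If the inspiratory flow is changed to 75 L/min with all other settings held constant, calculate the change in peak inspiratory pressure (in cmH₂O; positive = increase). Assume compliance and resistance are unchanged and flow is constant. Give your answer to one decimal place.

3.5

Flow: 40 L/min ÷ 60 = 0.6667 L/s.
New flow: 75 L/min ÷ 60 = 1.25 L/s.
PIP = Vt/C + R·V̇ + PEEP (constant-flow equation of motion).
Only the resistive term changes: ΔPIP = R × ΔV̇ = 6.0 × (1.25 − 0.6667) = 6.0 × 0.5833 = 3.5 cmH2O.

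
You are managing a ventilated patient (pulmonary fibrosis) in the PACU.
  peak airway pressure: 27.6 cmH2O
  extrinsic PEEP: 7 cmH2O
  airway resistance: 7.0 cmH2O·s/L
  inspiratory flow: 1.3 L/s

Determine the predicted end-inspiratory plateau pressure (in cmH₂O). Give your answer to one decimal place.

Pplat = PIP − Raw × flow = 27.6 − 7.0 × 1.3 = 27.6 − 9.1 = 18.5 cmH2O.

18.5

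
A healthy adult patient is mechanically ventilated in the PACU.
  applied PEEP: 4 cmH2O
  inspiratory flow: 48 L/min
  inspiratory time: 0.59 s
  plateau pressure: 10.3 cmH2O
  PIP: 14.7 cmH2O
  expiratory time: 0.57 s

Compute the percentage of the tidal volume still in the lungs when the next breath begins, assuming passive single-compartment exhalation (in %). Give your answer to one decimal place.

Flow: 48 L/min ÷ 60 = 0.8 L/s.
Vt = flow × Ti = 0.8 L/s × 0.59 s × 1000 mL/L = 472.0 mL.
R = (PIP − Pplat)/V̇ = (14.7 − 10.3) / 0.8 = 4.4/0.8 = 5.5 cmH2O·s/L.
C = Vt/(Pplat − PEEP) = 472.0 / (10.3 − 4) = 472.0/6.3 = 74.921 mL/cmH2O.
τ = R × C = 5.5 × 0.07492 L/cmH2O = 0.4121 s.
Fraction remaining at end-expiration = e^(−Te/τ) = e^(−0.57/0.4121) = 0.2508 → 25.08%.

25.1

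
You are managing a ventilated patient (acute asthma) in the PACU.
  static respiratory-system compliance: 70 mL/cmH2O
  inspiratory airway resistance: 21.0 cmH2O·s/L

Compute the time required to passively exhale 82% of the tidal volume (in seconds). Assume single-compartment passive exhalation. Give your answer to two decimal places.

τ = R × C = 21.0 × 70 mL/cmH2O = 21.0 × 0.070 L/cmH2O = 1.47 s.
Exhaled fraction f = 1 − e^(−t/τ) → t = −τ·ln(1 − f) = −1.47·ln(0.18) = 2.521 s.

2.52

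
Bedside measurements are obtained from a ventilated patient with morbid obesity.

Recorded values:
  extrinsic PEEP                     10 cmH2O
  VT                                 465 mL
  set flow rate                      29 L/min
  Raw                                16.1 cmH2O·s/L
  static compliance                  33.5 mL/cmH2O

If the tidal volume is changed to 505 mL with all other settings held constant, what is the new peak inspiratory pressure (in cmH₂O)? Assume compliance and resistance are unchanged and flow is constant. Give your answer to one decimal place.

Flow: 29 L/min ÷ 60 = 0.4833 L/s.
PIP = Vt/C + R·V̇ + PEEP (constant-flow equation of motion).
Only the elastic term changes: ΔPIP = ΔVt / C = (505 − 465) / 33.5 = 1.194 cmH2O.
Original PIP = 465/33.5 + 16.1×0.4833 + 10 = 31.662 cmH2O; new PIP = 31.662 + (1.194) = 32.856 cmH2O.

32.9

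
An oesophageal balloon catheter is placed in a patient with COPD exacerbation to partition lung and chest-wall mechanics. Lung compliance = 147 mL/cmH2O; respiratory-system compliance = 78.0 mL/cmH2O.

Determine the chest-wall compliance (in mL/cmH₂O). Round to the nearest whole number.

1/Ccw = 1/Crs − 1/CL.
1/Ccw = 1/78.0 − 1/147 = 0.006018.
Ccw = 166.17 mL/cmH2O.

166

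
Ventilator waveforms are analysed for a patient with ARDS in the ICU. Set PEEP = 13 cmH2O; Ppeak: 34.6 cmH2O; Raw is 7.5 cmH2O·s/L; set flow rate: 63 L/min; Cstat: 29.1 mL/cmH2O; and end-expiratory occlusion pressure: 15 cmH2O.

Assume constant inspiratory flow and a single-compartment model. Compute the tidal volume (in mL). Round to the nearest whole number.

Flow: 63 L/min ÷ 60 = 1.05 L/s.
Total PEEP = 15 cmH2O (set 13 + intrinsic 2); this is the baseline alveolar pressure.
Equation of motion (constant flow): PIP = Vt/C + R·V̇ + PEEP.
Vt/C = PIP − R·V̇ − PEEP = 34.6 − 7.875 − 15 = 11.725 cmH2O.
Vt = C × 11.725 = 29.1 × 11.725 = 341.2 mL.

341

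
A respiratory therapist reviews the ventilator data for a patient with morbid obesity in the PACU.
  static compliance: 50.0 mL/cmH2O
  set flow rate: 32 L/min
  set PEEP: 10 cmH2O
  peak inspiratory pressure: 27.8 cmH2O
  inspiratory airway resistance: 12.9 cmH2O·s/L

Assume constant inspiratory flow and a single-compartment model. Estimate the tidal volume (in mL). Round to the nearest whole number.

Flow: 32 L/min ÷ 60 = 0.5333 L/s.
Equation of motion (constant flow): PIP = Vt/C + R·V̇ + PEEP.
Vt/C = PIP − R·V̇ − PEEP = 27.8 − 6.88 − 10 = 10.92 cmH2O.
Vt = C × 10.92 = 50.0 × 10.92 = 546.0 mL.

546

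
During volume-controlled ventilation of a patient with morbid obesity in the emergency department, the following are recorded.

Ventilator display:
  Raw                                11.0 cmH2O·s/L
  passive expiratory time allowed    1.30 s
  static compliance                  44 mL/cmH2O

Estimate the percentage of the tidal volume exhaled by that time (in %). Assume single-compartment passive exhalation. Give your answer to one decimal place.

τ = R × C = 11.0 × 44 mL/cmH2O = 11.0 × 0.044 L/cmH2O = 0.484 s.
Passive exhalation: V(t)/V₀ = e^(−t/τ) = e^(−1.30/0.484) = 0.06816.
Fraction exhaled = 1 − 0.06816 = 0.9318 → 93.18%.

93.2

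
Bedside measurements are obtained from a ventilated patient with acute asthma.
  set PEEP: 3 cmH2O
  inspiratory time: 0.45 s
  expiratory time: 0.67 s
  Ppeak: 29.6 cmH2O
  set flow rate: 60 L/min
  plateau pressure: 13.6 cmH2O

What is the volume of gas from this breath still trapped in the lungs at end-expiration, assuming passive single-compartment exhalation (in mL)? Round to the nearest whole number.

168

Flow: 60 L/min ÷ 60 = 1 L/s.
Vt = flow × Ti = 1 L/s × 0.45 s × 1000 mL/L = 450.0 mL.
R = (PIP − Pplat)/V̇ = (29.6 − 13.6) / 1 = 16.0/1 = 16.0 cmH2O·s/L.
C = Vt/(Pplat − PEEP) = 450.0 / (13.6 − 3) = 450.0/10.6 = 42.453 mL/cmH2O.
τ = R × C = 16.0 × 0.04245 L/cmH2O = 0.6792 s.
Fraction remaining = e^(−Te/τ) = e^(−0.67/0.6792) = 0.3729.
Trapped volume = 450.0 × 0.3729 = 167.81 mL.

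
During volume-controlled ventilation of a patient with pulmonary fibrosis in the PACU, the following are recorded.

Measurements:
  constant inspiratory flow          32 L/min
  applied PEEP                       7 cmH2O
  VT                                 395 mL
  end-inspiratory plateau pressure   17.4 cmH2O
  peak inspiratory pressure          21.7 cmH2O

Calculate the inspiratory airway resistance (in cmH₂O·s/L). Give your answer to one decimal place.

Flow: 32 L/min ÷ 60 = 0.5333 L/s.
Raw = (PIP − Pplat) / flow = (21.7 − 17.4) / 0.5333 = 4.3 / 0.5333 = 8.063 cmH2O·s/L.

8.1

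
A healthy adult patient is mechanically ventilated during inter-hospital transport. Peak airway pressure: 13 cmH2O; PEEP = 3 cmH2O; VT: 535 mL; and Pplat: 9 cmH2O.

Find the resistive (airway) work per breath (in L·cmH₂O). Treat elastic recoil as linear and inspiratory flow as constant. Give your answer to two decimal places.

2.14

With constant inspiratory flow the resistive pressure is constant at PIP − Pplat = 13 − 9 = 4.0 cmH2O, so resistive work = 4.0 × 0.535 = 2.14 L·cmH2O.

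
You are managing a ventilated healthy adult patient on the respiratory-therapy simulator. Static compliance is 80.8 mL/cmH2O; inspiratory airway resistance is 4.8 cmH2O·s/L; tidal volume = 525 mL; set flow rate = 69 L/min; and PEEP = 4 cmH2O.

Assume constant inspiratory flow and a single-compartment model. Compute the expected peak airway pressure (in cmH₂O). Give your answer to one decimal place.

16.0

Flow: 69 L/min ÷ 60 = 1.15 L/s.
Equation of motion (constant flow): PIP = Vt/C + R·V̇ + PEEP.
PIP = 525/80.8 + 4.8×1.15 + 4 = 6.498 + 5.52 + 4 = 16.018 cmH2O.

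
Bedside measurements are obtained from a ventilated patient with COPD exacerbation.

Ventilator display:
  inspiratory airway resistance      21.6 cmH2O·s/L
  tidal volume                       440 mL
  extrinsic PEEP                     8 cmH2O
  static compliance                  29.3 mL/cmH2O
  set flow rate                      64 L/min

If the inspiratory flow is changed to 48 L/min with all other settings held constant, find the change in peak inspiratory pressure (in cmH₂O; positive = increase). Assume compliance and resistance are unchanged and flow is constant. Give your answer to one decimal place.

Flow: 64 L/min ÷ 60 = 1.0667 L/s.
New flow: 48 L/min ÷ 60 = 0.8 L/s.
PIP = Vt/C + R·V̇ + PEEP (constant-flow equation of motion).
Only the resistive term changes: ΔPIP = R × ΔV̇ = 21.6 × (0.8 − 1.0667) = 21.6 × -0.2667 = -5.761 cmH2O.

-5.8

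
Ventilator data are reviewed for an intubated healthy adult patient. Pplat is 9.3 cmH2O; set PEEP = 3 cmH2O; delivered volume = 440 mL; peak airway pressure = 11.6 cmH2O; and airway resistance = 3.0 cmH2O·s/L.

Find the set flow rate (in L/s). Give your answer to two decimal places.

0.77

flow = (PIP − Pplat) / Raw = 2.3 / 3.0 = 0.7667 L/s.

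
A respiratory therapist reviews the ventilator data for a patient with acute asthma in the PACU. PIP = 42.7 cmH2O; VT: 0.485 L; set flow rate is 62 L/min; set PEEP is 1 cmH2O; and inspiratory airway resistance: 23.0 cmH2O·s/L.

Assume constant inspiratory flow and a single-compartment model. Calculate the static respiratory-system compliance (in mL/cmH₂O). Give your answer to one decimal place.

27.0

Flow: 62 L/min ÷ 60 = 1.0333 L/s.
Equation of motion (constant flow): PIP = Vt/C + R·V̇ + PEEP.
Vt/C = PIP − R·V̇ − PEEP = 42.7 − 23.0×1.0333 − 1 = 42.7 − 23.766 − 1 = 17.934 cmH2O.
C = Vt / 17.934 = 485 / 17.934 = 27.044 mL/cmH2O.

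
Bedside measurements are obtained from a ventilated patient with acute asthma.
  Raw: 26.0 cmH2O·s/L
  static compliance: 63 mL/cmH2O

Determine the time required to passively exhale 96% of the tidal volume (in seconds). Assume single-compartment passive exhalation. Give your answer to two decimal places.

τ = R × C = 26.0 × 63 mL/cmH2O = 26.0 × 0.063 L/cmH2O = 1.638 s.
Exhaled fraction f = 1 − e^(−t/τ) → t = −τ·ln(1 − f) = −1.638·ln(0.04) = 5.273 s.

5.27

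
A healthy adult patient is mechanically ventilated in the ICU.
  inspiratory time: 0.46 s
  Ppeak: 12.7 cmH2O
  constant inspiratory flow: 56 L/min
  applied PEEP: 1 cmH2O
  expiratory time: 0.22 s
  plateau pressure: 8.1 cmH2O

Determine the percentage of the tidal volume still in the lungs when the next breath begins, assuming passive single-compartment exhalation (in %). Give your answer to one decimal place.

Flow: 56 L/min ÷ 60 = 0.9333 L/s.
Vt = flow × Ti = 0.9333 L/s × 0.46 s × 1000 mL/L = 429.32 mL.
R = (PIP − Pplat)/V̇ = (12.7 − 8.1) / 0.9333 = 4.6/0.9333 = 4.929 cmH2O·s/L.
C = Vt/(Pplat − PEEP) = 429.32 / (8.1 − 1) = 429.32/7.1 = 60.468 mL/cmH2O.
τ = R × C = 4.929 × 0.06047 L/cmH2O = 0.2981 s.
Fraction remaining at end-expiration = e^(−Te/τ) = e^(−0.22/0.2981) = 0.4781 → 47.81%.

47.8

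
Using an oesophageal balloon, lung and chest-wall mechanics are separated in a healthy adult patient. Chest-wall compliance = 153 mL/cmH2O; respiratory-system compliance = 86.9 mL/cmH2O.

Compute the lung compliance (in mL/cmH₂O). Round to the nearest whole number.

201

1/CL = 1/Crs − 1/Ccw.
1/CL = 1/86.9 − 1/153 = 0.004972.
CL = 201.13 mL/cmH2O.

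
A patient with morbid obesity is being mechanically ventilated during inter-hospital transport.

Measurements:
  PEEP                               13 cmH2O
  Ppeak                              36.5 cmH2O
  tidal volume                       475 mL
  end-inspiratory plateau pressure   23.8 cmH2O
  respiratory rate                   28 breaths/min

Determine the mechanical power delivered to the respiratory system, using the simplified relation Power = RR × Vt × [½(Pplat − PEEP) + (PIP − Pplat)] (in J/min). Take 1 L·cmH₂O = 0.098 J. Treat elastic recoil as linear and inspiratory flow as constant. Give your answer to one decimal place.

23.6

Per-breath work = Vt × [½(Pplat−PEEP) + (PIP−Pplat)] = 0.475 × [0.5×10.8 + 12.7] = 0.475 × 18.1 = 8.598 L·cmH2O.
Power = 28 × 8.598 = 240.74 L·cmH2O/min.
× 0.098 J/(L·cmH2O) → 23.593 J/min.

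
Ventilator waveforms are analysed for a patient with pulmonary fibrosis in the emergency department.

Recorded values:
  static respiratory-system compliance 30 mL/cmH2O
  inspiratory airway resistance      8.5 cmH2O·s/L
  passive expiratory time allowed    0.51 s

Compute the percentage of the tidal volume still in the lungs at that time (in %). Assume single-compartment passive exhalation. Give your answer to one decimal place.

τ = R × C = 8.5 × 30 mL/cmH2O = 8.5 × 0.030 L/cmH2O = 0.255 s.
Passive exhalation: V(t)/V₀ = e^(−t/τ) = e^(−0.51/0.255) = 0.1353.
Fraction remaining = 0.1353 → 13.53%.

13.5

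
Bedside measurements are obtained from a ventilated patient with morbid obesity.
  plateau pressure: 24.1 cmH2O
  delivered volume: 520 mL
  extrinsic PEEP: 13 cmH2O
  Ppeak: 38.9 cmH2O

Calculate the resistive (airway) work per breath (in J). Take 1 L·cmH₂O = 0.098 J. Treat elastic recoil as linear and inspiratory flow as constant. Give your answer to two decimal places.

With constant inspiratory flow the resistive pressure is constant at PIP − Pplat = 38.9 − 24.1 = 14.8 cmH2O, so resistive work = 14.8 × 0.520 = 7.696 L·cmH2O.
× 0.098 J/(L·cmH2O) → 0.7542 J.

0.75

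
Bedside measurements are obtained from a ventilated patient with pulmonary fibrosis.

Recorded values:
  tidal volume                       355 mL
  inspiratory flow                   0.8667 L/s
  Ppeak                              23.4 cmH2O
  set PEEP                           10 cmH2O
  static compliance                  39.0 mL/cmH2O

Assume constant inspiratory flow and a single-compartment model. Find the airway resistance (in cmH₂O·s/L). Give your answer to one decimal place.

5.0

Equation of motion (constant flow): PIP = Vt/C + R·V̇ + PEEP.
R·V̇ = PIP − Vt/C − PEEP = 23.4 − 355/39.0 − 10 = 23.4 − 9.103 − 10 = 4.297 cmH2O.
R = 4.297 / 0.8667 = 4.958 cmH2O·s/L.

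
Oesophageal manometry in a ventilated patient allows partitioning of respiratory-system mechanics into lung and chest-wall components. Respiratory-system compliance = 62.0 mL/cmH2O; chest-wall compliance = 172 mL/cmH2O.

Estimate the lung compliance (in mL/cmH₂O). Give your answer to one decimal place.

1/CL = 1/Crs − 1/Ccw.
1/CL = 1/62.0 − 1/172 = 0.01032.
CL = 96.899 mL/cmH2O.

96.9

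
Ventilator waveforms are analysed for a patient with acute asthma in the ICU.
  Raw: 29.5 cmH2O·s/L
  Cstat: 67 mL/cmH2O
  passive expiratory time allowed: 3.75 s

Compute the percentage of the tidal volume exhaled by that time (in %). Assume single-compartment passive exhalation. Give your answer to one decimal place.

85.0

τ = R × C = 29.5 × 67 mL/cmH2O = 29.5 × 0.067 L/cmH2O = 1.977 s.
Passive exhalation: V(t)/V₀ = e^(−t/τ) = e^(−3.75/1.977) = 0.15.
Fraction exhaled = 1 − 0.15 = 0.85 → 85.0%.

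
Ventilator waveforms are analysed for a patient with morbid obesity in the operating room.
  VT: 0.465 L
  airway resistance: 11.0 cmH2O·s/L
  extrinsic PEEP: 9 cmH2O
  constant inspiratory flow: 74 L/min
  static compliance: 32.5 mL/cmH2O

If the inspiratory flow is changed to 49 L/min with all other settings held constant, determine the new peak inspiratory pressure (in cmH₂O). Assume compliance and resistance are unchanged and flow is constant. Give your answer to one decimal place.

Flow: 74 L/min ÷ 60 = 1.2333 L/s.
New flow: 49 L/min ÷ 60 = 0.8167 L/s.
PIP = Vt/C + R·V̇ + PEEP (constant-flow equation of motion).
Only the resistive term changes: ΔPIP = R × ΔV̇ = 11.0 × (0.8167 − 1.2333) = 11.0 × -0.4166 = -4.583 cmH2O.
Original PIP = 465/32.5 + 11.0×1.2333 + 9 = 36.874 cmH2O; new PIP = 36.874 + (-4.583) = 32.291 cmH2O.

32.3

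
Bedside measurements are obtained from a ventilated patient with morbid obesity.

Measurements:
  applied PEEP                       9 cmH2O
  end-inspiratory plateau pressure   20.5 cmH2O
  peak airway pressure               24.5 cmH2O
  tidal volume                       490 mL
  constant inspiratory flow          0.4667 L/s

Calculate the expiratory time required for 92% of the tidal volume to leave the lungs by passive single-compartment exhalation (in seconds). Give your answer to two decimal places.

R = (PIP − Pplat)/V̇ = (24.5 − 20.5) / 0.4667 = 4.0/0.4667 = 8.571 cmH2O·s/L.
C = Vt/(Pplat − PEEP) = 490.0 / (20.5 − 9) = 490.0/11.5 = 42.609 mL/cmH2O.
τ = R × C = 8.571 × 0.04261 L/cmH2O = 0.3652 s.
t = −τ·ln(1 − 0.92) = −0.3652·ln(0.08) = 0.9224 s.

0.92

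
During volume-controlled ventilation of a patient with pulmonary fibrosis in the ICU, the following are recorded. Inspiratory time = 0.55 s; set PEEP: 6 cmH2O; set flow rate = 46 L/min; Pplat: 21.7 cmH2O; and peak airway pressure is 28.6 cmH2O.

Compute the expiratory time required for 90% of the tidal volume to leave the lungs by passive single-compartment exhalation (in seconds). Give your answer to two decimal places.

Flow: 46 L/min ÷ 60 = 0.7667 L/s.
Vt = flow × Ti = 0.7667 L/s × 0.55 s × 1000 mL/L = 421.69 mL.
R = (PIP − Pplat)/V̇ = (28.6 − 21.7) / 0.7667 = 6.9/0.7667 = 9.0 cmH2O·s/L.
C = Vt/(Pplat − PEEP) = 421.69 / (21.7 − 6) = 421.69/15.7 = 26.859 mL/cmH2O.
τ = R × C = 9.0 × 0.02686 L/cmH2O = 0.2417 s.
t = −τ·ln(1 − 0.90) = −0.2417·ln(0.1) = 0.5565 s.

0.56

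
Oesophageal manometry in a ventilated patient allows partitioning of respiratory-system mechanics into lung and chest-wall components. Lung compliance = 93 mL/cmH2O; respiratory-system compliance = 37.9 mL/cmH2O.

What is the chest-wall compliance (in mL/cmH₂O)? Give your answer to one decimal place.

1/Ccw = 1/Crs − 1/CL.
1/Ccw = 1/37.9 − 1/93 = 0.01563.
Ccw = 63.98 mL/cmH2O.

64.0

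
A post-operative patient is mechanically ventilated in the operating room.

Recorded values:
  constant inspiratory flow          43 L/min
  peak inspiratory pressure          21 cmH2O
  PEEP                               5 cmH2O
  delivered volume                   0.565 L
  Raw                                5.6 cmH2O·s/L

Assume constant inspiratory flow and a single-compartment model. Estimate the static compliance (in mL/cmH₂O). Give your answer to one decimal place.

47.1

Flow: 43 L/min ÷ 60 = 0.7167 L/s.
Equation of motion (constant flow): PIP = Vt/C + R·V̇ + PEEP.
Vt/C = PIP − R·V̇ − PEEP = 21 − 5.6×0.7167 − 5 = 21 − 4.014 − 5 = 11.986 cmH2O.
C = Vt / 11.986 = 565 / 11.986 = 47.138 mL/cmH2O.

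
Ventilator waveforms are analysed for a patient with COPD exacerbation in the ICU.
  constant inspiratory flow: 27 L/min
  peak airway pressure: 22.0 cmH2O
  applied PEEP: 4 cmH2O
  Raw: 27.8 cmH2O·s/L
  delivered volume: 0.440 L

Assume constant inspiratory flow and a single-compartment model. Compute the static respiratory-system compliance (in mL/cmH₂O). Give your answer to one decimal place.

Flow: 27 L/min ÷ 60 = 0.45 L/s.
Equation of motion (constant flow): PIP = Vt/C + R·V̇ + PEEP.
Vt/C = PIP − R·V̇ − PEEP = 22.0 − 27.8×0.45 − 4 = 22.0 − 12.51 − 4 = 5.49 cmH2O.
C = Vt / 5.49 = 440 / 5.49 = 80.146 mL/cmH2O.

80.1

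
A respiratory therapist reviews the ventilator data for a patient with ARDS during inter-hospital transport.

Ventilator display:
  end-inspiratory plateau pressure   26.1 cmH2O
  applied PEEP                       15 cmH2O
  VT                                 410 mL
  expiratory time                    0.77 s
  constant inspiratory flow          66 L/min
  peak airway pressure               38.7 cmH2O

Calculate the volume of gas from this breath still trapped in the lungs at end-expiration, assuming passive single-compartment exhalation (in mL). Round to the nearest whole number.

Flow: 66 L/min ÷ 60 = 1.1 L/s.
R = (PIP − Pplat)/V̇ = (38.7 − 26.1) / 1.1 = 12.6/1.1 = 11.455 cmH2O·s/L.
C = Vt/(Pplat − PEEP) = 410.0 / (26.1 − 15) = 410.0/11.1 = 36.937 mL/cmH2O.
τ = R × C = 11.455 × 0.03694 L/cmH2O = 0.4231 s.
Fraction remaining = e^(−Te/τ) = e^(−0.77/0.4231) = 0.162.
Trapped volume = 410.0 × 0.162 = 66.42 mL.

66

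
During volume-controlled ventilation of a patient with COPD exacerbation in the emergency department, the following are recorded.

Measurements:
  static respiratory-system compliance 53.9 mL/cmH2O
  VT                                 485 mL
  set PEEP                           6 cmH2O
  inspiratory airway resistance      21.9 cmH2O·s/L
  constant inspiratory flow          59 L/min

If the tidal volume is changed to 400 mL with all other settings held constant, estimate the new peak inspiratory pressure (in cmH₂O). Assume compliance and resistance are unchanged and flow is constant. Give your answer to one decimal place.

35.0

Flow: 59 L/min ÷ 60 = 0.9833 L/s.
PIP = Vt/C + R·V̇ + PEEP (constant-flow equation of motion).
Only the elastic term changes: ΔPIP = ΔVt / C = (400 − 485) / 53.9 = -1.577 cmH2O.
Original PIP = 485/53.9 + 21.9×0.9833 + 6 = 36.532 cmH2O; new PIP = 36.532 + (-1.577) = 34.955 cmH2O.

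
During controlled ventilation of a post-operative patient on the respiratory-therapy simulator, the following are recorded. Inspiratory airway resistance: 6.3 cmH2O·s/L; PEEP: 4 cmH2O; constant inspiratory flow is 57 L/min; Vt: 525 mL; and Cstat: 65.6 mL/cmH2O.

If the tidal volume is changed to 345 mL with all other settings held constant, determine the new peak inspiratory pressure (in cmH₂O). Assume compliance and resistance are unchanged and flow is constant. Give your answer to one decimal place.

15.2

Flow: 57 L/min ÷ 60 = 0.95 L/s.
PIP = Vt/C + R·V̇ + PEEP (constant-flow equation of motion).
Only the elastic term changes: ΔPIP = ΔVt / C = (345 − 525) / 65.6 = -2.744 cmH2O.
Original PIP = 525/65.6 + 6.3×0.95 + 4 = 17.988 cmH2O; new PIP = 17.988 + (-2.744) = 15.244 cmH2O.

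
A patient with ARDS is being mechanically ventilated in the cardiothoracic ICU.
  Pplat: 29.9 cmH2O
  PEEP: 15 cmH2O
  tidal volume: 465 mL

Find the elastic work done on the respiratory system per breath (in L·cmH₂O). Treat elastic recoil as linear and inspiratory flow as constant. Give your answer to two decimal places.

3.46

Elastic work ≈ ½ × (Pplat − PEEP) × Vt = 0.5 × (29.9 − 15) × 0.465 L = 0.5 × 14.9 × 0.465 = 3.464 L·cmH2O.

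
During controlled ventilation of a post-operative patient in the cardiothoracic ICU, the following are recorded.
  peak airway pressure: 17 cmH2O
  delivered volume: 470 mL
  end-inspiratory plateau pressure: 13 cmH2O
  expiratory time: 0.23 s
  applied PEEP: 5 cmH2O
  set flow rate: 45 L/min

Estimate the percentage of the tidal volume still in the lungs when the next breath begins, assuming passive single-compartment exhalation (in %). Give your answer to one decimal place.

48.0

Flow: 45 L/min ÷ 60 = 0.75 L/s.
R = (PIP − Pplat)/V̇ = (17 − 13) / 0.75 = 4.0/0.75 = 5.333 cmH2O·s/L.
C = Vt/(Pplat − PEEP) = 470.0 / (13 − 5) = 470.0/8.0 = 58.75 mL/cmH2O.
τ = R × C = 5.333 × 0.05875 L/cmH2O = 0.3133 s.
Fraction remaining at end-expiration = e^(−Te/τ) = e^(−0.23/0.3133) = 0.4799 → 47.99%.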